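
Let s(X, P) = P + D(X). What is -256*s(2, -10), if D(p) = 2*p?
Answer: 1536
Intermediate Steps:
s(X, P) = P + 2*X
-256*s(2, -10) = -256*(-10 + 2*2) = -256*(-10 + 4) = -256*(-6) = 1536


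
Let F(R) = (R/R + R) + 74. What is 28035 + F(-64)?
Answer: 28046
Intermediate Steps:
F(R) = 75 + R (F(R) = (1 + R) + 74 = 75 + R)
28035 + F(-64) = 28035 + (75 - 64) = 28035 + 11 = 28046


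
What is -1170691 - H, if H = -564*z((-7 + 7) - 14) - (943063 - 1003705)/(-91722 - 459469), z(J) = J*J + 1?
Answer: -584032552711/551191 ≈ -1.0596e+6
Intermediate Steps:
z(J) = 1 + J**2 (z(J) = J**2 + 1 = 1 + J**2)
H = -61241790270/551191 (H = -564*(1 + ((-7 + 7) - 14)**2) - (943063 - 1003705)/(-91722 - 459469) = -564*(1 + (0 - 14)**2) - (-60642)/(-551191) = -564*(1 + (-14)**2) - (-60642)*(-1)/551191 = -564*(1 + 196) - 1*60642/551191 = -564*197 - 60642/551191 = -111108 - 60642/551191 = -61241790270/551191 ≈ -1.1111e+5)
-1170691 - H = -1170691 - 1*(-61241790270/551191) = -1170691 + 61241790270/551191 = -584032552711/551191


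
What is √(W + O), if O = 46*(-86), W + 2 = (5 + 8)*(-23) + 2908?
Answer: I*√1349 ≈ 36.729*I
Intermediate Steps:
W = 2607 (W = -2 + ((5 + 8)*(-23) + 2908) = -2 + (13*(-23) + 2908) = -2 + (-299 + 2908) = -2 + 2609 = 2607)
O = -3956
√(W + O) = √(2607 - 3956) = √(-1349) = I*√1349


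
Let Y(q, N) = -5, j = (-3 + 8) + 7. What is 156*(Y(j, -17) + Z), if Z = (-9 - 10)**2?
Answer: 55536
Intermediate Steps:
j = 12 (j = 5 + 7 = 12)
Z = 361 (Z = (-19)**2 = 361)
156*(Y(j, -17) + Z) = 156*(-5 + 361) = 156*356 = 55536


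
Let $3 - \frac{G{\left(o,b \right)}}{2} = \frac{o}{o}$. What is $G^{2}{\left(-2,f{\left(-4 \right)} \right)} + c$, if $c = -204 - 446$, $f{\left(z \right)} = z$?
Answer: $-634$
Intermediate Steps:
$G{\left(o,b \right)} = 4$ ($G{\left(o,b \right)} = 6 - 2 \frac{o}{o} = 6 - 2 = 4$)
$c = -650$ ($c = -204 - 446 = -650$)
$G^{2}{\left(-2,f{\left(-4 \right)} \right)} + c = 4^{2} - 650 = 16 - 650 = -634$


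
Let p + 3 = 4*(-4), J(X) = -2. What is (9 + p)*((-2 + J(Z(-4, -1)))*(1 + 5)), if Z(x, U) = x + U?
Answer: 240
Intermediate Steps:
Z(x, U) = U + x
p = -19 (p = -3 + 4*(-4) = -3 - 16 = -19)
(9 + p)*((-2 + J(Z(-4, -1)))*(1 + 5)) = (9 - 19)*((-2 - 2)*(1 + 5)) = -(-40)*6 = -10*(-24) = 240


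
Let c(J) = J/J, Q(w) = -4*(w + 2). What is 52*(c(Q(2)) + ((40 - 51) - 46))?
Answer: -2912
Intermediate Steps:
Q(w) = -8 - 4*w (Q(w) = -4*(2 + w) = -8 - 4*w)
c(J) = 1
52*(c(Q(2)) + ((40 - 51) - 46)) = 52*(1 + ((40 - 51) - 46)) = 52*(1 + (-11 - 46)) = 52*(1 - 57) = 52*(-56) = -2912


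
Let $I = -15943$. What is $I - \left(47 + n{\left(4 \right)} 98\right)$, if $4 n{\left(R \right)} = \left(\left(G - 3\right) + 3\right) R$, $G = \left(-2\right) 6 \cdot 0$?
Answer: $-15990$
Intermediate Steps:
$G = 0$ ($G = \left(-12\right) 0 = 0$)
$n{\left(R \right)} = 0$ ($n{\left(R \right)} = \frac{\left(\left(0 - 3\right) + 3\right) R}{4} = \frac{\left(-3 + 3\right) R}{4} = \frac{0 R}{4} = \frac{1}{4} \cdot 0 = 0$)
$I - \left(47 + n{\left(4 \right)} 98\right) = -15943 - \left(47 + 0 \cdot 98\right) = -15943 - \left(47 + 0\right) = -15943 - 47 = -15990$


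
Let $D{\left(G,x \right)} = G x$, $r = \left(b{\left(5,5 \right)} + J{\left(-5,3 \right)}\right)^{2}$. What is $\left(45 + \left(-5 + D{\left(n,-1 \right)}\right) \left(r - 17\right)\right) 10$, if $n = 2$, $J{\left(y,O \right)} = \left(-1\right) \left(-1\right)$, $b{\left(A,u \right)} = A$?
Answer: $-880$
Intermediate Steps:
$J{\left(y,O \right)} = 1$
$r = 36$ ($r = \left(5 + 1\right)^{2} = 6^{2} = 36$)
$\left(45 + \left(-5 + D{\left(n,-1 \right)}\right) \left(r - 17\right)\right) 10 = \left(45 + \left(-5 + 2 \left(-1\right)\right) \left(36 - 17\right)\right) 10 = \left(45 + \left(-5 - 2\right) 19\right) 10 = \left(45 - 133\right) 10 = \left(-88\right) 10 = -880$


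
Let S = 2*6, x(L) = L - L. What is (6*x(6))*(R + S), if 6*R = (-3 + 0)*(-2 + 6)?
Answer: 0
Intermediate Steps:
x(L) = 0
S = 12
R = -2 (R = ((-3 + 0)*(-2 + 6))/6 = (-3*4)/6 = (⅙)*(-12) = -2)
(6*x(6))*(R + S) = (6*0)*(-2 + 12) = 0*10 = 0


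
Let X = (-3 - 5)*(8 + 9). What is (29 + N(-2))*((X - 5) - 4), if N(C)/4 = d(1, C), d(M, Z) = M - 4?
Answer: -2465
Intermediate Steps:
d(M, Z) = -4 + M
N(C) = -12 (N(C) = 4*(-4 + 1) = 4*(-3) = -12)
X = -136 (X = -8*17 = -136)
(29 + N(-2))*((X - 5) - 4) = (29 - 12)*((-136 - 5) - 4) = 17*(-141 - 4) = 17*(-145) = -2465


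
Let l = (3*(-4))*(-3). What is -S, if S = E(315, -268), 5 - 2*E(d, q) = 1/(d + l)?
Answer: -877/351 ≈ -2.4986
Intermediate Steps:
l = 36 (l = -12*(-3) = 36)
E(d, q) = 5/2 - 1/(2*(36 + d)) (E(d, q) = 5/2 - 1/(2*(d + 36)) = 5/2 - 1/(2*(36 + d)))
S = 877/351 (S = (179 + 5*315)/(2*(36 + 315)) = (½)*(179 + 1575)/351 = (½)*(1/351)*1754 = 877/351 ≈ 2.4986)
-S = -1*877/351 = -877/351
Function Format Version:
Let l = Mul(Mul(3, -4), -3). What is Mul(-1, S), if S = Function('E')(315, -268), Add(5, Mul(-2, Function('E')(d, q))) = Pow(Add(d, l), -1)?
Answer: Rational(-877, 351) ≈ -2.4986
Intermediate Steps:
l = 36 (l = Mul(-12, -3) = 36)
Function('E')(d, q) = Add(Rational(5, 2), Mul(Rational(-1, 2), Pow(Add(36, d), -1))) (Function('E')(d, q) = Add(Rational(5, 2), Mul(Rational(-1, 2), Pow(Add(d, 36), -1))) = Add(Rational(5, 2), Mul(Rational(-1, 2), Pow(Add(36, d), -1))))
S = Rational(877, 351) (S = Mul(Rational(1, 2), Pow(Add(36, 315), -1), Add(179, Mul(5, 315))) = Mul(Rational(1, 2), Pow(351, -1), Add(179, 1575)) = Mul(Rational(1, 2), Rational(1, 351), 1754) = Rational(877, 351) ≈ 2.4986)
Mul(-1, S) = Mul(-1, Rational(877, 351)) = Rational(-877, 351)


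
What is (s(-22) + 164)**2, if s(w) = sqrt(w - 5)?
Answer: 26869 + 984*I*sqrt(3) ≈ 26869.0 + 1704.3*I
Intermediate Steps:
s(w) = sqrt(-5 + w)
(s(-22) + 164)**2 = (sqrt(-5 - 22) + 164)**2 = (sqrt(-27) + 164)**2 = (3*I*sqrt(3) + 164)**2 = (164 + 3*I*sqrt(3))**2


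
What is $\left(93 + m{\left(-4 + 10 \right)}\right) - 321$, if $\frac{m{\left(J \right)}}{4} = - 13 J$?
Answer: $-540$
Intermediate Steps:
$m{\left(J \right)} = - 52 J$ ($m{\left(J \right)} = 4 \left(- 13 J\right) = - 52 J$)
$\left(93 + m{\left(-4 + 10 \right)}\right) - 321 = \left(93 - 52 \left(-4 + 10\right)\right) - 321 = \left(93 - 312\right) - 321 = -219 - 321 = -540$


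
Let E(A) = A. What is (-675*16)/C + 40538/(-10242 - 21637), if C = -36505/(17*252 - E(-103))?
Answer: 301786885742/232748579 ≈ 1296.6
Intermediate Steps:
C = -36505/4387 (C = -36505/(17*252 - 1*(-103)) = -36505/(4284 + 103) = -36505/4387 ≈ -8.3212)
(-675*16)/C + 40538/(-10242 - 21637) = (-675*16)/(-36505/4387) + 40538/(-10242 - 21637) = -10800*(-4387/36505) + 40538/(-31879) = 9475920/7301 + 40538*(-1/31879) = 9475920/7301 - 40538/31879 = 301786885742/232748579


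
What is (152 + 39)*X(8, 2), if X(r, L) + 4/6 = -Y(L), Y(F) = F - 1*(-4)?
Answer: -3820/3 ≈ -1273.3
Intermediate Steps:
Y(F) = 4 + F (Y(F) = F + 4 = 4 + F)
X(r, L) = -14/3 - L (X(r, L) = -⅔ - (4 + L) = -⅔ + (-4 - L) = -14/3 - L)
(152 + 39)*X(8, 2) = (152 + 39)*(-14/3 - 1*2) = 191*(-14/3 - 2) = 191*(-20/3) = -3820/3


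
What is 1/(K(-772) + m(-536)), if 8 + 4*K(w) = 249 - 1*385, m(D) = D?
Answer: -1/572 ≈ -0.0017483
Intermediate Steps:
K(w) = -36 (K(w) = -2 + (249 - 1*385)/4 = -2 + (249 - 385)/4 = -2 + (¼)*(-136) = -2 - 34 = -36)
1/(K(-772) + m(-536)) = 1/(-36 - 536) = 1/(-572) = -1/572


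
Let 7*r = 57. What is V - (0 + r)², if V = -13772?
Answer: -678077/49 ≈ -13838.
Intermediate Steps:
r = 57/7 (r = (⅐)*57 = 57/7 ≈ 8.1429)
V - (0 + r)² = -13772 - (0 + 57/7)² = -13772 - (57/7)² = -13772 - 1*3249/49 = -13772 - 3249/49 = -678077/49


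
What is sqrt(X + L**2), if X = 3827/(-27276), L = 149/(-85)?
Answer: sqrt(3940730110419)/1159230 ≈ 1.7125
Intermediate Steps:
L = -149/85 (L = 149*(-1/85) = -149/85 ≈ -1.7529)
X = -3827/27276 (X = 3827*(-1/27276) = -3827/27276 ≈ -0.14031)
sqrt(X + L**2) = sqrt(-3827/27276 + (-149/85)**2) = sqrt(-3827/27276 + 22201/7225) = sqrt(577904401/197069100) = sqrt(3940730110419)/1159230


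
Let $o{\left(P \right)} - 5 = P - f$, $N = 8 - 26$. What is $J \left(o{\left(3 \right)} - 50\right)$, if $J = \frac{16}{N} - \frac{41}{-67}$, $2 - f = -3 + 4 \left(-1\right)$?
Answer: $\frac{2839}{201} \approx 14.124$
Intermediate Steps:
$f = 9$ ($f = 2 - \left(-3 + 4 \left(-1\right)\right) = 2 - \left(-3 - 4\right) = 2 - -7 = 2 + 7 = 9$)
$N = -18$ ($N = 8 - 26 = -18$)
$o{\left(P \right)} = -4 + P$ ($o{\left(P \right)} = 5 + \left(P - 9\right) = 5 + \left(-9 + P\right) = -4 + P$)
$J = - \frac{167}{603}$ ($J = \frac{16}{-18} - \frac{41}{-67} = 16 \left(- \frac{1}{18}\right) - - \frac{41}{67} = - \frac{8}{9} + \frac{41}{67} = - \frac{167}{603} \approx -0.27695$)
$J \left(o{\left(3 \right)} - 50\right) = - \frac{167 \left(\left(-4 + 3\right) - 50\right)}{603} = - \frac{167 \left(-1 - 50\right)}{603} = \left(- \frac{167}{603}\right) \left(-51\right) = \frac{2839}{201}$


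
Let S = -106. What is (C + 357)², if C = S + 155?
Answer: 164836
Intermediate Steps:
C = 49 (C = -106 + 155 = 49)
(C + 357)² = (49 + 357)² = 406² = 164836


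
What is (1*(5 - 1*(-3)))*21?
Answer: 168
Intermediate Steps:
(1*(5 - 1*(-3)))*21 = (1*(5 + 3))*21 = (1*8)*21 = 8*21 = 168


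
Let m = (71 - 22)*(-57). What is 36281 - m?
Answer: 39074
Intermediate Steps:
m = -2793 (m = 49*(-57) = -2793)
36281 - m = 36281 - 1*(-2793) = 36281 + 2793 = 39074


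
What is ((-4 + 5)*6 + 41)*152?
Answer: 7144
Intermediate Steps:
((-4 + 5)*6 + 41)*152 = (1*6 + 41)*152 = (6 + 41)*152 = 47*152 = 7144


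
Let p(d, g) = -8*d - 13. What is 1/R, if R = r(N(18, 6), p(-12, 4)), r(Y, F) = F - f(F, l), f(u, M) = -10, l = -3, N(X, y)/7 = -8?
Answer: 1/93 ≈ 0.010753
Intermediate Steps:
N(X, y) = -56 (N(X, y) = 7*(-8) = -56)
p(d, g) = -13 - 8*d
r(Y, F) = 10 + F (r(Y, F) = F - 1*(-10) = F + 10 = 10 + F)
R = 93 (R = 10 + (-13 - 8*(-12)) = 10 + (-13 + 96) = 10 + 83 = 93)
1/R = 1/93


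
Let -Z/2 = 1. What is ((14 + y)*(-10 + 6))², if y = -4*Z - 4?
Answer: 5184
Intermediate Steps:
Z = -2 (Z = -2*1 = -2)
y = 4 (y = -4*(-2) - 4 = 8 - 4 = 4)
((14 + y)*(-10 + 6))² = ((14 + 4)*(-10 + 6))² = (18*(-4))² = (-72)² = 5184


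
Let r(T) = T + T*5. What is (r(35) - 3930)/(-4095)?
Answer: 248/273 ≈ 0.90842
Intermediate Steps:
r(T) = 6*T (r(T) = T + 5*T = 6*T)
(r(35) - 3930)/(-4095) = (6*35 - 3930)/(-4095) = (210 - 3930)*(-1/4095) = -3720*(-1/4095) = 248/273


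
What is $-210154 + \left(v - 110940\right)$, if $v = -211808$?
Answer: $-532902$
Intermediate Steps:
$-210154 + \left(v - 110940\right) = -210154 - 322748 = -532902$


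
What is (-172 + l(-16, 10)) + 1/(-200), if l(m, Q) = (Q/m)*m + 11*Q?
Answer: -10401/200 ≈ -52.005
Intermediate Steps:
l(m, Q) = 12*Q (l(m, Q) = Q + 11*Q = 12*Q)
(-172 + l(-16, 10)) + 1/(-200) = (-172 + 12*10) + 1/(-200) = (-172 + 120) - 1/200 = -52 - 1/200 = -10401/200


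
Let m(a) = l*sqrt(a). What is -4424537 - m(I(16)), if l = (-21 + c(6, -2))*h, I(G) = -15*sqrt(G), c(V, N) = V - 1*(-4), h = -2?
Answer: -4424537 - 44*I*sqrt(15) ≈ -4.4245e+6 - 170.41*I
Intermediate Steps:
c(V, N) = 4 + V (c(V, N) = V + 4 = 4 + V)
l = 22 (l = (-21 + (4 + 6))*(-2) = (-21 + 10)*(-2) = -11*(-2) = 22)
m(a) = 22*sqrt(a)
-4424537 - m(I(16)) = -4424537 - 22*sqrt(-15*sqrt(16)) = -4424537 - 22*sqrt(-15*4) = -4424537 - 22*sqrt(-60) = -4424537 - 22*2*I*sqrt(15) = -4424537 - 44*I*sqrt(15)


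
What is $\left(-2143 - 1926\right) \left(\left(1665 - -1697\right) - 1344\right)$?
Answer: $-8211242$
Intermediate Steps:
$\left(-2143 - 1926\right) \left(\left(1665 - -1697\right) - 1344\right) = - 4069 \left(\left(1665 + 1697\right) - 1344\right) = - 4069 \left(3362 - 1344\right) = \left(-4069\right) 2018 = -8211242$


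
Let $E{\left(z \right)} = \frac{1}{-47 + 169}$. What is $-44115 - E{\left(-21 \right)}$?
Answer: $- \frac{5382031}{122} \approx -44115.0$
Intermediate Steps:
$E{\left(z \right)} = \frac{1}{122}$
$-44115 - E{\left(-21 \right)} = -44115 - \frac{1}{122} = - \frac{5382031}{122}$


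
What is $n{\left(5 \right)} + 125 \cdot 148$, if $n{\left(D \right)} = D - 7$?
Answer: $18498$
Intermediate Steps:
$n{\left(D \right)} = -7 + D$ ($n{\left(D \right)} = D - 7 = -7 + D$)
$n{\left(5 \right)} + 125 \cdot 148 = \left(-7 + 5\right) + 125 \cdot 148 = -2 + 18500 = 18498$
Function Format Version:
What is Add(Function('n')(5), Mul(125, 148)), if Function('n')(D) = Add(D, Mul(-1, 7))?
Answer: 18498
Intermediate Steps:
Function('n')(D) = Add(-7, D) (Function('n')(D) = Add(D, -7) = Add(-7, D))
Add(Function('n')(5), Mul(125, 148)) = Add(Add(-7, 5), Mul(125, 148)) = Add(-2, 18500) = 18498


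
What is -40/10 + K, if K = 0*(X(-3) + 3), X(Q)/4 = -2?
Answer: -4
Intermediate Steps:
X(Q) = -8 (X(Q) = 4*(-2) = -8)
K = 0 (K = 0*(-8 + 3) = 0*(-5) = 0)
-40/10 + K = -40/10 + 0 = (⅒)*(-40) + 0 = -4 + 0 = -4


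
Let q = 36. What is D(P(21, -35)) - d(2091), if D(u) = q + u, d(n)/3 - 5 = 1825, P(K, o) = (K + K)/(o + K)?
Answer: -5457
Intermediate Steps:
P(K, o) = 2*K/(K + o) (P(K, o) = (2*K)/(K + o) = 2*K/(K + o))
d(n) = 5490 (d(n) = 15 + 3*1825 = 15 + 5475 = 5490)
D(u) = 36 + u
D(P(21, -35)) - d(2091) = (36 + 2*21/(21 - 35)) - 1*5490 = (36 + 2*21/(-14)) - 5490 = (36 + 2*21*(-1/14)) - 5490 = (36 - 3) - 5490 = 33 - 5490 = -5457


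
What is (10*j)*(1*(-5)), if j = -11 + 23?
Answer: -600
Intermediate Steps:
j = 12
(10*j)*(1*(-5)) = (10*12)*(1*(-5)) = 120*(-5) = -600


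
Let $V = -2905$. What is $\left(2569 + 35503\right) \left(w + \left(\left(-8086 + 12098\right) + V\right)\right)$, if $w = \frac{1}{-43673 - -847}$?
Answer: $\frac{902465940716}{21413} \approx 4.2146 \cdot 10^{7}$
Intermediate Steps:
$w = - \frac{1}{42826}$ ($w = \frac{1}{-43673 + \left(-20825 + 21672\right)} = \frac{1}{-43673 + 847} = \frac{1}{-42826} = - \frac{1}{42826} \approx -2.335 \cdot 10^{-5}$)
$\left(2569 + 35503\right) \left(w + \left(\left(-8086 + 12098\right) + V\right)\right) = \left(2569 + 35503\right) \left(- \frac{1}{42826} + \left(\left(-8086 + 12098\right) - 2905\right)\right) = 38072 \left(- \frac{1}{42826} + \left(4012 - 2905\right)\right) = 38072 \left(- \frac{1}{42826} + 1107\right) = 38072 \cdot \frac{47408381}{42826} = \frac{902465940716}{21413}$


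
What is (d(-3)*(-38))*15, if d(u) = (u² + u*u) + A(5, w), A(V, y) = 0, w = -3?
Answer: -10260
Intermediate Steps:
d(u) = 2*u² (d(u) = (u² + u*u) + 0 = (u² + u²) + 0 = 2*u² + 0 = 2*u²)
(d(-3)*(-38))*15 = ((2*(-3)²)*(-38))*15 = ((2*9)*(-38))*15 = (18*(-38))*15 = -684*15 = -10260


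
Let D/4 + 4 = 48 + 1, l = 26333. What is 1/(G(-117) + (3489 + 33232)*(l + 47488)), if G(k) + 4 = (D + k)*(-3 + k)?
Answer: 1/2710773377 ≈ 3.6890e-10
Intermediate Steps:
D = 180 (D = -16 + 4*(48 + 1) = -16 + 4*49 = -16 + 196 = 180)
G(k) = -4 + (-3 + k)*(180 + k) (G(k) = -4 + (180 + k)*(-3 + k) = -4 + (-3 + k)*(180 + k))
1/(G(-117) + (3489 + 33232)*(l + 47488)) = 1/((-544 + (-117)² + 177*(-117)) + (3489 + 33232)*(26333 + 47488)) = 1/((-544 + 13689 - 20709) + 36721*73821) = 1/(-7564 + 2710780941) = 1/2710773377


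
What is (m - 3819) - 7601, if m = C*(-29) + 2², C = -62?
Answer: -9618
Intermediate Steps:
m = 1802 (m = -62*(-29) + 2² = 1798 + 4 = 1802)
(m - 3819) - 7601 = (1802 - 3819) - 7601 = -2017 - 7601 = -9618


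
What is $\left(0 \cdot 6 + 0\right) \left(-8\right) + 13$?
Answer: $13$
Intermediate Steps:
$\left(0 \cdot 6 + 0\right) \left(-8\right) + 13 = \left(0 + 0\right) \left(-8\right) + 13 = 0 \left(-8\right) + 13 = 0 + 13 = 13$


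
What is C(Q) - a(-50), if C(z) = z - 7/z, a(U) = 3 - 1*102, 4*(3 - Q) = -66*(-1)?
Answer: 4645/54 ≈ 86.019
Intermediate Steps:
Q = -27/2 (Q = 3 - (-33)*(-1)/2 = 3 - ¼*66 = 3 - 33/2 = -27/2 ≈ -13.500)
a(U) = -99 (a(U) = 3 - 102 = -99)
C(Q) - a(-50) = (-27/2 - 7/(-27/2)) - 1*(-99) = (-27/2 - 7*(-2/27)) + 99 = (-27/2 + 14/27) + 99 = -701/54 + 99 = 4645/54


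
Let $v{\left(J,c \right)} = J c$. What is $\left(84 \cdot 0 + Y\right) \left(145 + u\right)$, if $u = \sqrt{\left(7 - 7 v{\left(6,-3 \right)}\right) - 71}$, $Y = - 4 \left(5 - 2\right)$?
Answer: $-1740 - 12 \sqrt{62} \approx -1834.5$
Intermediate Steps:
$Y = -12$ ($Y = \left(-4\right) 3 = -12$)
$u = \sqrt{62}$ ($u = \sqrt{\left(7 - 7 \cdot 6 \left(-3\right)\right) - 71} = \sqrt{\left(7 - -126\right) - 71} = \sqrt{\left(7 + 126\right) - 71} = \sqrt{133 - 71} = \sqrt{62} \approx 7.874$)
$\left(84 \cdot 0 + Y\right) \left(145 + u\right) = \left(84 \cdot 0 - 12\right) \left(145 + \sqrt{62}\right) = \left(0 - 12\right) \left(145 + \sqrt{62}\right) = - 12 \left(145 + \sqrt{62}\right) = -1740 - 12 \sqrt{62}$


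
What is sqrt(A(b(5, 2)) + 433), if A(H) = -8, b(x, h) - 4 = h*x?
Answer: 5*sqrt(17) ≈ 20.616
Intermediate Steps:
b(x, h) = 4 + h*x
sqrt(A(b(5, 2)) + 433) = sqrt(-8 + 433) = sqrt(425) = 5*sqrt(17)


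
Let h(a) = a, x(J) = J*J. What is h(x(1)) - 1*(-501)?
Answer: 502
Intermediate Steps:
x(J) = J**2
h(x(1)) - 1*(-501) = 1**2 - 1*(-501) = 1 + 501 = 502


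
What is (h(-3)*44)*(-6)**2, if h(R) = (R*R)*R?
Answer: -42768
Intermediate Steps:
h(R) = R**3 (h(R) = R**2*R = R**3)
(h(-3)*44)*(-6)**2 = ((-3)**3*44)*(-6)**2 = -27*44*36 = -1188*36 = -42768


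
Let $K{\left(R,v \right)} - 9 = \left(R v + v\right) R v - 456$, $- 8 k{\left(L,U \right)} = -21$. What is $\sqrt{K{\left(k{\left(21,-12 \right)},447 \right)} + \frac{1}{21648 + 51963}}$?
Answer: $\frac{7 \sqrt{1494779280855457}}{196296} \approx 1378.7$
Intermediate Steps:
$k{\left(L,U \right)} = \frac{21}{8}$ ($k{\left(L,U \right)} = \left(- \frac{1}{8}\right) \left(-21\right) = \frac{21}{8}$)
$K{\left(R,v \right)} = -447 + R v \left(v + R v\right)$ ($K{\left(R,v \right)} = 9 + \left(\left(R v + v\right) R v - 456\right) = 9 + \left(\left(v + R v\right) R v - 456\right) = 9 + \left(R \left(v + R v\right) v - 456\right) = 9 + \left(R v \left(v + R v\right) - 456\right) = 9 + \left(-456 + R v \left(v + R v\right)\right) = -447 + R v \left(v + R v\right)$)
$\sqrt{K{\left(k{\left(21,-12 \right)},447 \right)} + \frac{1}{21648 + 51963}} = \sqrt{\left(-447 + \frac{21 \cdot 447^{2}}{8} + \left(\frac{21}{8}\right)^{2} \cdot 447^{2}\right) + \frac{1}{21648 + 51963}} = \sqrt{\left(-447 + \frac{21}{8} \cdot 199809 + \frac{441}{64} \cdot 199809\right) + \frac{1}{73611}} = \sqrt{\left(-447 + \frac{4195989}{8} + \frac{88115769}{64}\right) + \frac{1}{73611}} = \sqrt{\frac{121655073}{64} + \frac{1}{73611}} = \sqrt{\frac{8955151578667}{4711104}} = \frac{7 \sqrt{1494779280855457}}{196296}$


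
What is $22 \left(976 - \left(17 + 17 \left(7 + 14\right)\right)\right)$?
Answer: $13244$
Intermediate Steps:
$22 \left(976 - \left(17 + 17 \left(7 + 14\right)\right)\right) = 22 \left(976 - \left(17 + 17 \cdot 21\right)\right) = 22 \left(976 - \left(17 + 357\right)\right) = 22 \left(976 - 374\right) = 22 \cdot 602 = 13244$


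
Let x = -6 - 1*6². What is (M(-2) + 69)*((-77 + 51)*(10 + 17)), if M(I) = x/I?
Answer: -63180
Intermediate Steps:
x = -42 (x = -6 - 1*36 = -6 - 36 = -42)
M(I) = -42/I
(M(-2) + 69)*((-77 + 51)*(10 + 17)) = (-42/(-2) + 69)*((-77 + 51)*(10 + 17)) = (-42*(-½) + 69)*(-26*27) = (21 + 69)*(-702) = 90*(-702) = -63180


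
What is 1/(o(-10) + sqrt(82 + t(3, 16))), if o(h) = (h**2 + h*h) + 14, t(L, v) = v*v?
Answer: 107/22729 - 13*sqrt(2)/45458 ≈ 0.0043032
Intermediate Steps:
t(L, v) = v**2
o(h) = 14 + 2*h**2 (o(h) = (h**2 + h**2) + 14 = 2*h**2 + 14 = 14 + 2*h**2)
1/(o(-10) + sqrt(82 + t(3, 16))) = 1/((14 + 2*(-10)**2) + sqrt(82 + 16**2)) = 1/((14 + 2*100) + sqrt(82 + 256)) = 1/((14 + 200) + sqrt(338)) = 1/(214 + 13*sqrt(2))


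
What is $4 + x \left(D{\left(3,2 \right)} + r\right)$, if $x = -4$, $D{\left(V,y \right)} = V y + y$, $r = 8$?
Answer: $-60$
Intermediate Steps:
$D{\left(V,y \right)} = y + V y$
$4 + x \left(D{\left(3,2 \right)} + r\right) = 4 - 4 \left(2 \left(1 + 3\right) + 8\right) = 4 - 4 \left(2 \cdot 4 + 8\right) = 4 - 4 \left(8 + 8\right) = 4 - 64 = -60$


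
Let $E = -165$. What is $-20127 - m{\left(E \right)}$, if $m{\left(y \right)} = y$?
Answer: $-19962$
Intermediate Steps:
$-20127 - m{\left(E \right)} = -20127 - -165 = -20127 + 165 = -19962$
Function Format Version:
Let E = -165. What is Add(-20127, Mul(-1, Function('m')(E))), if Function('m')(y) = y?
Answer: -19962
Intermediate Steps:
Add(-20127, Mul(-1, Function('m')(E))) = Add(-20127, Mul(-1, -165)) = Add(-20127, 165) = -19962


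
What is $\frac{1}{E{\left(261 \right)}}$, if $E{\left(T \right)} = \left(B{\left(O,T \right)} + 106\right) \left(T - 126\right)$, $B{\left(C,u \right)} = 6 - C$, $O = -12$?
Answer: $\frac{1}{16740} \approx 5.9737 \cdot 10^{-5}$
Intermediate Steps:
$E{\left(T \right)} = -15624 + 124 T$ ($E{\left(T \right)} = \left(\left(6 - -12\right) + 106\right) \left(T - 126\right) = \left(\left(6 + 12\right) + 106\right) \left(-126 + T\right) = \left(18 + 106\right) \left(-126 + T\right) = 124 \left(-126 + T\right) = -15624 + 124 T$)
$\frac{1}{E{\left(261 \right)}} = \frac{1}{-15624 + 124 \cdot 261} = \frac{1}{-15624 + 32364} = \frac{1}{16740}$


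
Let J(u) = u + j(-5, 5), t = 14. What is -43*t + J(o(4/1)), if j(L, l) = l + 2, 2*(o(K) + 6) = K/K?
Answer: -1201/2 ≈ -600.50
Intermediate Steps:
o(K) = -11/2 (o(K) = -6 + (K/K)/2 = -6 + (1/2)*1 = -6 + 1/2 = -11/2)
j(L, l) = 2 + l
J(u) = 7 + u (J(u) = u + (2 + 5) = u + 7 = 7 + u)
-43*t + J(o(4/1)) = -43*14 + (7 - 11/2) = -602 + 3/2 = -1201/2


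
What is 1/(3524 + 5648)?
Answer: 1/9172 ≈ 0.00010903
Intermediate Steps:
1/(3524 + 5648) = 1/9172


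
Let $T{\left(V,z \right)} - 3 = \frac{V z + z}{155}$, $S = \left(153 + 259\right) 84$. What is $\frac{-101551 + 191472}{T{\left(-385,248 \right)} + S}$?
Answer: $\frac{449605}{169983} \approx 2.645$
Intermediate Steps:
$S = 34608$ ($S = 412 \cdot 84 = 34608$)
$T{\left(V,z \right)} = 3 + \frac{z}{155} + \frac{V z}{155}$ ($T{\left(V,z \right)} = 3 + \frac{V z + z}{155} = 3 + \left(z + V z\right) \frac{1}{155} = 3 + \left(\frac{z}{155} + \frac{V z}{155}\right) = 3 + \frac{z}{155} + \frac{V z}{155}$)
$\frac{-101551 + 191472}{T{\left(-385,248 \right)} + S} = \frac{-101551 + 191472}{\left(3 + \frac{1}{155} \cdot 248 + \frac{1}{155} \left(-385\right) 248\right) + 34608} = \frac{89921}{\left(3 + \frac{8}{5} - 616\right) + 34608} = \frac{89921}{- \frac{3057}{5} + 34608} = \frac{89921}{\frac{169983}{5}} = 89921 \cdot \frac{5}{169983} = \frac{449605}{169983}$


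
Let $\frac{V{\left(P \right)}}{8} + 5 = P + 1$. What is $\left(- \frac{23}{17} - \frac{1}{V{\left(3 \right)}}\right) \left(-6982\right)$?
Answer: $\frac{582997}{68} \approx 8573.5$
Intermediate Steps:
$V{\left(P \right)} = -32 + 8 P$ ($V{\left(P \right)} = -40 + 8 \left(P + 1\right) = -40 + 8 \left(1 + P\right) = -40 + \left(8 + 8 P\right) = -32 + 8 P$)
$\left(- \frac{23}{17} - \frac{1}{V{\left(3 \right)}}\right) \left(-6982\right) = \left(- \frac{23}{17} - \frac{1}{-32 + 8 \cdot 3}\right) \left(-6982\right) = \left(\left(-23\right) \frac{1}{17} - \frac{1}{-32 + 24}\right) \left(-6982\right) = \left(- \frac{23}{17} - \frac{1}{-8}\right) \left(-6982\right) = \left(- \frac{23}{17} - - \frac{1}{8}\right) \left(-6982\right) = \left(- \frac{23}{17} + \frac{1}{8}\right) \left(-6982\right) = \left(- \frac{167}{136}\right) \left(-6982\right) = \frac{582997}{68}$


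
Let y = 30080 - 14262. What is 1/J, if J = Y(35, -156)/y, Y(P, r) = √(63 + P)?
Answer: 7909*√2/7 ≈ 1597.9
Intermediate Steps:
y = 15818
J = 7*√2/15818 (J = √(63 + 35)/15818 = √98*(1/15818) = (7*√2)*(1/15818) = 7*√2/15818 ≈ 0.00062584)
1/J = 1/(7*√2/15818) = 7909*√2/7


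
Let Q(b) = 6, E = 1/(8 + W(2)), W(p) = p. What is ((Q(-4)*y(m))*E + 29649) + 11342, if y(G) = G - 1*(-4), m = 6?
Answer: 40997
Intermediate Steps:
y(G) = 4 + G (y(G) = G + 4 = 4 + G)
E = ⅒ (E = 1/(8 + 2) = 1/10 = ⅒ ≈ 0.10000)
((Q(-4)*y(m))*E + 29649) + 11342 = ((6*(4 + 6))*(⅒) + 29649) + 11342 = ((6*10)*(⅒) + 29649) + 11342 = (60*(⅒) + 29649) + 11342 = (6 + 29649) + 11342 = 29655 + 11342 = 40997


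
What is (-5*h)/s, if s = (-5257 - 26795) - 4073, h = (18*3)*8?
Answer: 432/7225 ≈ 0.059792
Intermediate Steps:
h = 432 (h = 54*8 = 432)
s = -36125 (s = -32052 - 4073 = -36125)
(-5*h)/s = -5*432/(-36125) = -2160*(-1/36125) = 432/7225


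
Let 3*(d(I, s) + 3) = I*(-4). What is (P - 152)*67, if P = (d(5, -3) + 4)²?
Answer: -72293/9 ≈ -8032.6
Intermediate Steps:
d(I, s) = -3 - 4*I/3 (d(I, s) = -3 + (I*(-4))/3 = -3 + (-4*I)/3 = -3 - 4*I/3)
P = 289/9 (P = ((-3 - 4/3*5) + 4)² = ((-3 - 20/3) + 4)² = (-29/3 + 4)² = (-17/3)² = 289/9 ≈ 32.111)
(P - 152)*67 = (289/9 - 152)*67 = -1079/9*67 = -72293/9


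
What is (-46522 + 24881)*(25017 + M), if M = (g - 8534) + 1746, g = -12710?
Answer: -119436679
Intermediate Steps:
M = -19498 (M = (-12710 - 8534) + 1746 = -21244 + 1746 = -19498)
(-46522 + 24881)*(25017 + M) = (-46522 + 24881)*(25017 - 19498) = -21641*5519 = -119436679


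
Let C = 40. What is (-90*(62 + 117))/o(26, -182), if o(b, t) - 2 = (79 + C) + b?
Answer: -5370/49 ≈ -109.59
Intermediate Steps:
o(b, t) = 121 + b (o(b, t) = 2 + ((79 + 40) + b) = 2 + (119 + b) = 121 + b)
(-90*(62 + 117))/o(26, -182) = (-90*(62 + 117))/(121 + 26) = -90*179/147 = -16110*1/147 = -5370/49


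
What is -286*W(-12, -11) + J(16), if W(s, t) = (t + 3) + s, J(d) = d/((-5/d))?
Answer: 28344/5 ≈ 5668.8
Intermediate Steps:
J(d) = -d²/5 (J(d) = d*(-d/5) = -d²/5)
W(s, t) = 3 + s + t (W(s, t) = (3 + t) + s = 3 + s + t)
-286*W(-12, -11) + J(16) = -286*(3 - 12 - 11) - ⅕*16² = -286*(-20) - ⅕*256 = 5720 - 256/5 = 28344/5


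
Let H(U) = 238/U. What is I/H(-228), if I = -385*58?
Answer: 363660/17 ≈ 21392.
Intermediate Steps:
I = -22330
I/H(-228) = -22330/(238/(-228)) = -22330/(238*(-1/228)) = -22330/(-119/114) = -22330*(-114/119) = 363660/17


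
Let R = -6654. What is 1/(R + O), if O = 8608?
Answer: 1/1954 ≈ 0.00051177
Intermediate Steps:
1/(R + O) = 1/(-6654 + 8608) = 1/1954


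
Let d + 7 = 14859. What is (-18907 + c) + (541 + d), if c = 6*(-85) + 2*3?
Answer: -4018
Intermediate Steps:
d = 14852 (d = -7 + 14859 = 14852)
c = -504 (c = -510 + 6 = -504)
(-18907 + c) + (541 + d) = (-18907 - 504) + (541 + 14852) = -19411 + 15393 = -4018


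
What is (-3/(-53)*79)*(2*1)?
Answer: 474/53 ≈ 8.9434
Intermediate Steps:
(-3/(-53)*79)*(2*1) = (-3*(-1/53)*79)*2 = ((3/53)*79)*2 = (237/53)*2 = 474/53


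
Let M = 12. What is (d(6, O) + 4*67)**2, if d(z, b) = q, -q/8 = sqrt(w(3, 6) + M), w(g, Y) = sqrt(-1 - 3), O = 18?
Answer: 16*(67 - 2*sqrt(2)*sqrt(6 + I))**2 ≈ 57687.0 - 1105.6*I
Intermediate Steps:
w(g, Y) = 2*I (w(g, Y) = sqrt(-4) = 2*I)
q = -8*sqrt(12 + 2*I) (q = -8*sqrt(2*I + 12) = -8*sqrt(12 + 2*I) ≈ -27.808 - 2.3015*I)
d(z, b) = -8*sqrt(12 + 2*I)
(d(6, O) + 4*67)**2 = (-8*sqrt(12 + 2*I) + 4*67)**2 = (-8*sqrt(12 + 2*I) + 268)**2 = (268 - 8*sqrt(12 + 2*I))**2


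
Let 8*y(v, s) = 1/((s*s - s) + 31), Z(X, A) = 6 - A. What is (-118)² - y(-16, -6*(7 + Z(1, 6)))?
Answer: 204627103/14696 ≈ 13924.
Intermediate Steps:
y(v, s) = 1/(8*(31 + s² - s)) (y(v, s) = 1/(8*((s*s - s) + 31)) = 1/(8*((s² - s) + 31)) = 1/(8*(31 + s² - s)))
(-118)² - y(-16, -6*(7 + Z(1, 6))) = (-118)² - 1/(8*(31 + (-6*(7 + (6 - 1*6)))² - (-6)*(7 + (6 - 1*6)))) = 13924 - 1/(8*(31 + (-6*(7 + (6 - 6)))² - (-6)*(7 + (6 - 6)))) = 13924 - 1/(8*(31 + (-6*(7 + 0))² - (-6)*(7 + 0))) = 13924 - 1/(8*(31 + (-6*7)² - (-6)*7)) = 13924 - 1/(8*(31 + (-42)² - 1*(-42))) = 13924 - 1/(8*(31 + 1764 + 42)) = 13924 - 1/(8*1837) = 13924 - 1*1/14696 = 13924 - 1/14696 = 204627103/14696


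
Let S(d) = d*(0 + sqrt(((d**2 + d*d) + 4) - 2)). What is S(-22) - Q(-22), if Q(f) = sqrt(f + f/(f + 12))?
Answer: -22*sqrt(970) - 3*I*sqrt(55)/5 ≈ -685.19 - 4.4497*I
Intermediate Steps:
S(d) = d*sqrt(2 + 2*d**2) (S(d) = d*(0 + sqrt(((d**2 + d**2) + 4) - 2)) = d*(0 + sqrt((2*d**2 + 4) - 2)) = d*(0 + sqrt((4 + 2*d**2) - 2)) = d*(0 + sqrt(2 + 2*d**2)) = d*sqrt(2 + 2*d**2))
Q(f) = sqrt(f + f/(12 + f))
S(-22) - Q(-22) = -22*sqrt(2 + 2*(-22)**2) - sqrt(-22*(13 - 22)/(12 - 22)) = -22*sqrt(2 + 2*484) - sqrt(-22*(-9)/(-10)) = -22*sqrt(2 + 968) - sqrt(-22*(-1/10)*(-9)) = -22*sqrt(970) - sqrt(-99/5) = -22*sqrt(970) - 3*I*sqrt(55)/5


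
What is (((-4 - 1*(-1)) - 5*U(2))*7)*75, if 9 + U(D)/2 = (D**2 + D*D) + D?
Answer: -6825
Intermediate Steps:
U(D) = -18 + 2*D + 4*D**2 (U(D) = -18 + 2*((D**2 + D*D) + D) = -18 + 2*((D**2 + D**2) + D) = -18 + 2*(2*D**2 + D) = -18 + 2*(D + 2*D**2) = -18 + (2*D + 4*D**2) = -18 + 2*D + 4*D**2)
(((-4 - 1*(-1)) - 5*U(2))*7)*75 = (((-4 - 1*(-1)) - 5*(-18 + 2*2 + 4*2**2))*7)*75 = (((-4 + 1) - 5*(-18 + 4 + 4*4))*7)*75 = ((-3 - 5*(-18 + 4 + 16))*7)*75 = ((-3 - 5*2)*7)*75 = ((-3 - 10)*7)*75 = -13*7*75 = -91*75 = -6825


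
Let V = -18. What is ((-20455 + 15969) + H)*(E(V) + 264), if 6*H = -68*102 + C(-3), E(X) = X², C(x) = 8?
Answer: -3316712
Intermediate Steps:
H = -3464/3 (H = (-68*102 + 8)/6 = (-6936 + 8)/6 = (⅙)*(-6928) = -3464/3 ≈ -1154.7)
((-20455 + 15969) + H)*(E(V) + 264) = ((-20455 + 15969) - 3464/3)*((-18)² + 264) = (-4486 - 3464/3)*(324 + 264) = -16922/3*588 = -3316712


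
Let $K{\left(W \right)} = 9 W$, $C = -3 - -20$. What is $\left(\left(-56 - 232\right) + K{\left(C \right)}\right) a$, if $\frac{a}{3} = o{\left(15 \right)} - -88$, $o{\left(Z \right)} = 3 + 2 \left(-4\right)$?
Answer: $-33615$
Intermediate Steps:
$o{\left(Z \right)} = -5$ ($o{\left(Z \right)} = 3 - 8 = -5$)
$C = 17$ ($C = -3 + 20 = 17$)
$a = 249$ ($a = 3 \left(-5 - -88\right) = 3 \left(-5 + 88\right) = 3 \cdot 83 = 249$)
$\left(\left(-56 - 232\right) + K{\left(C \right)}\right) a = \left(\left(-56 - 232\right) + 9 \cdot 17\right) 249 = \left(\left(-56 - 232\right) + 153\right) 249 = \left(-288 + 153\right) 249 = \left(-135\right) 249 = -33615$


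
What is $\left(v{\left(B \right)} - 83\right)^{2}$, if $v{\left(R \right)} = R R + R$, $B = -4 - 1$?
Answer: $3969$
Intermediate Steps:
$B = -5$
$v{\left(R \right)} = R + R^{2}$ ($v{\left(R \right)} = R^{2} + R = R + R^{2}$)
$\left(v{\left(B \right)} - 83\right)^{2} = \left(- 5 \left(1 - 5\right) - 83\right)^{2} = \left(\left(-5\right) \left(-4\right) - 83\right)^{2} = \left(20 - 83\right)^{2} = \left(-63\right)^{2} = 3969$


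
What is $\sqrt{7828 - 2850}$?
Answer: $\sqrt{4978} \approx 70.555$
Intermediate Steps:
$\sqrt{7828 - 2850} = \sqrt{4978}$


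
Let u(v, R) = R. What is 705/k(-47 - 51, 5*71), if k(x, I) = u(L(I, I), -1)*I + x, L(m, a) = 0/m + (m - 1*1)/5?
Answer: -235/151 ≈ -1.5563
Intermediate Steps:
L(m, a) = -⅕ + m/5 (L(m, a) = 0 + (m - 1)*(⅕) = 0 + (-1 + m)*(⅕) = 0 + (-⅕ + m/5) = -⅕ + m/5)
k(x, I) = x - I (k(x, I) = -I + x = x - I)
705/k(-47 - 51, 5*71) = 705/((-47 - 51) - 5*71) = 705/(-98 - 1*355) = 705/(-98 - 355) = 705/(-453) = 705*(-1/453) = -235/151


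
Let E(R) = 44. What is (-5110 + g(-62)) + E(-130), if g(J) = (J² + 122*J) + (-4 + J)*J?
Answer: -4694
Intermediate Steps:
g(J) = J² + 122*J + J*(-4 + J) (g(J) = (J² + 122*J) + J*(-4 + J) = J² + 122*J + J*(-4 + J))
(-5110 + g(-62)) + E(-130) = (-5110 + 2*(-62)*(59 - 62)) + 44 = (-5110 + 2*(-62)*(-3)) + 44 = (-5110 + 372) + 44 = -4738 + 44 = -4694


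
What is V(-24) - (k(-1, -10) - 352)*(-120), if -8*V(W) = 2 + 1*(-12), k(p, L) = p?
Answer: -169435/4 ≈ -42359.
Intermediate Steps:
V(W) = 5/4 (V(W) = -(2 + 1*(-12))/8 = -(2 - 12)/8 = -1/8*(-10) = 5/4)
V(-24) - (k(-1, -10) - 352)*(-120) = 5/4 - (-1 - 352)*(-120) = 5/4 - (-353)*(-120) = 5/4 - 1*42360 = 5/4 - 42360 = -169435/4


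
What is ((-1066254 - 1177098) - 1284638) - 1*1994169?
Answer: -5522159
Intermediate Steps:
((-1066254 - 1177098) - 1284638) - 1*1994169 = (-2243352 - 1284638) - 1994169 = -3527990 - 1994169 = -5522159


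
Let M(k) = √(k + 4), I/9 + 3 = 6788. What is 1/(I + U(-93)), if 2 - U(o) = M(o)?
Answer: 61067/3729178578 + I*√89/3729178578 ≈ 1.6375e-5 + 2.5298e-9*I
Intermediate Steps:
I = 61065 (I = -27 + 9*6788 = -27 + 61092 = 61065)
M(k) = √(4 + k)
U(o) = 2 - √(4 + o)
1/(I + U(-93)) = 1/(61065 + (2 - √(4 - 93))) = 1/(61065 + (2 - √(-89))) = 1/(61065 + (2 - I*√89)) = 1/(61067 - I*√89)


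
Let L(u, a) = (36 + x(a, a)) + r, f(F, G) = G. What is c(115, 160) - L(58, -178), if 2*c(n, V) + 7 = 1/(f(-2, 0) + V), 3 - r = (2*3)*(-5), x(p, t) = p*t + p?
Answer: -10105119/320 ≈ -31579.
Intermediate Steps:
x(p, t) = p + p*t
r = 33 (r = 3 - 2*3*(-5) = 3 - 6*(-5) = 3 - 1*(-30) = 3 + 30 = 33)
c(n, V) = -7/2 + 1/(2*V) (c(n, V) = -7/2 + 1/(2*(0 + V)) = -7/2 + 1/(2*V))
L(u, a) = 69 + a*(1 + a) (L(u, a) = (36 + a*(1 + a)) + 33 = 69 + a*(1 + a))
c(115, 160) - L(58, -178) = (½)*(1 - 7*160)/160 - (69 - 178*(1 - 178)) = (½)*(1/160)*(1 - 1120) - (69 - 178*(-177)) = (½)*(1/160)*(-1119) - (69 + 31506) = -1119/320 - 1*31575 = -1119/320 - 31575 = -10105119/320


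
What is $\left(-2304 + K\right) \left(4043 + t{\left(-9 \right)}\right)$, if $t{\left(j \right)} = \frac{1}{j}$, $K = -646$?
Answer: $- \frac{107338700}{9} \approx -1.1927 \cdot 10^{7}$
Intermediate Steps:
$\left(-2304 + K\right) \left(4043 + t{\left(-9 \right)}\right) = \left(-2304 - 646\right) \left(4043 + \frac{1}{-9}\right) = - 2950 \left(4043 - \frac{1}{9}\right) = \left(-2950\right) \frac{36386}{9} = - \frac{107338700}{9}$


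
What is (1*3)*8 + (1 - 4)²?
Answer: 33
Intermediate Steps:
(1*3)*8 + (1 - 4)² = 3*8 + (-3)² = 24 + 9 = 33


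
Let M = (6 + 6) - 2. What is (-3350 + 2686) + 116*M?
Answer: 496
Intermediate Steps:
M = 10 (M = 12 - 2 = 10)
(-3350 + 2686) + 116*M = (-3350 + 2686) + 116*10 = -664 + 1160 = 496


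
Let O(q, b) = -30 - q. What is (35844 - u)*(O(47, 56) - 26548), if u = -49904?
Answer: -2283040500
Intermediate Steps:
(35844 - u)*(O(47, 56) - 26548) = (35844 - 1*(-49904))*((-30 - 1*47) - 26548) = (35844 + 49904)*((-30 - 47) - 26548) = 85748*(-77 - 26548) = 85748*(-26625) = -2283040500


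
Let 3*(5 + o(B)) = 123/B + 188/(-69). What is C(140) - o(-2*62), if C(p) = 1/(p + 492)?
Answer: 25308379/4055544 ≈ 6.2404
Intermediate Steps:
o(B) = -1223/207 + 41/B (o(B) = -5 + (123/B + 188/(-69))/3 = -5 + (123/B + 188*(-1/69))/3 = -5 + (123/B - 188/69)/3 = -5 + (-188/69 + 123/B)/3 = -5 + (-188/207 + 41/B) = -1223/207 + 41/B)
C(p) = 1/(492 + p)
C(140) - o(-2*62) = 1/(492 + 140) - (-1223/207 + 41/((-2*62))) = 1/632 - (-1223/207 + 41/(-124)) = 1/632 - (-1223/207 + 41*(-1/124)) = 1/632 - (-1223/207 - 41/124) = 1/632 - 1*(-160139/25668) = 1/632 + 160139/25668 = 25308379/4055544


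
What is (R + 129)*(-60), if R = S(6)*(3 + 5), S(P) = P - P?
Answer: -7740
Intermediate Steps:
S(P) = 0
R = 0 (R = 0*(3 + 5) = 0*8 = 0)
(R + 129)*(-60) = (0 + 129)*(-60) = 129*(-60) = -7740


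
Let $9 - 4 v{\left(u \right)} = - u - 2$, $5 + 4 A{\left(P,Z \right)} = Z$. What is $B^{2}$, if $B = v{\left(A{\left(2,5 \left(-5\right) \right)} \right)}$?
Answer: $\frac{49}{64} \approx 0.76563$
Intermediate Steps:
$A{\left(P,Z \right)} = - \frac{5}{4} + \frac{Z}{4}$
$v{\left(u \right)} = \frac{11}{4} + \frac{u}{4}$ ($v{\left(u \right)} = \frac{9}{4} - \frac{- u - 2}{4} = \frac{9}{4} - \frac{-2 - u}{4} = \frac{9}{4} + \left(\frac{1}{2} + \frac{u}{4}\right) = \frac{11}{4} + \frac{u}{4}$)
$B = \frac{7}{8}$ ($B = \frac{11}{4} + \frac{- \frac{5}{4} + \frac{5 \left(-5\right)}{4}}{4} = \frac{11}{4} + \frac{- \frac{5}{4} + \frac{1}{4} \left(-25\right)}{4} = \frac{11}{4} + \frac{- \frac{5}{4} - \frac{25}{4}}{4} = \frac{11}{4} + \frac{1}{4} \left(- \frac{15}{2}\right) = \frac{11}{4} - \frac{15}{8} = \frac{7}{8} \approx 0.875$)
$B^{2} = \left(\frac{7}{8}\right)^{2} = \frac{49}{64}$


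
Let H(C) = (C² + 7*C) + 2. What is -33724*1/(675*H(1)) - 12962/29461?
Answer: -540518132/99430875 ≈ -5.4361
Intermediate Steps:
H(C) = 2 + C² + 7*C
-33724*1/(675*H(1)) - 12962/29461 = -33724*1/(675*(2 + 1² + 7*1)) - 12962/29461 = -33724*1/(675*(2 + 1 + 7)) - 12962*1/29461 = -33724/((27*10)*25) - 12962/29461 = -33724/(270*25) - 12962/29461 = -33724/6750 - 12962/29461 = -33724*1/6750 - 12962/29461 = -16862/3375 - 12962/29461 = -540518132/99430875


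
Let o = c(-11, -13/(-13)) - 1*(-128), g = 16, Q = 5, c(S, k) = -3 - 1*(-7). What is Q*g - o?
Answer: -52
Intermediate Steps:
c(S, k) = 4 (c(S, k) = -3 + 7 = 4)
o = 132 (o = 4 - 1*(-128) = 4 + 128 = 132)
Q*g - o = 5*16 - 1*132 = 80 - 132 = -52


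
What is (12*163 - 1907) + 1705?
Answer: 1754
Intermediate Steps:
(12*163 - 1907) + 1705 = (1956 - 1907) + 1705 = 49 + 1705 = 1754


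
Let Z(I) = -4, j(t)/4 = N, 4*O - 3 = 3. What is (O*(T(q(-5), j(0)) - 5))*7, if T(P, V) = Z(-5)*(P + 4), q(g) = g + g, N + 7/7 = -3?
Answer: 399/2 ≈ 199.50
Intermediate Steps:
O = 3/2 (O = ¾ + (¼)*3 = ¾ + ¾ = 3/2 ≈ 1.5000)
N = -4 (N = -1 - 3 = -4)
q(g) = 2*g
j(t) = -16 (j(t) = 4*(-4) = -16)
T(P, V) = -16 - 4*P (T(P, V) = -4*(P + 4) = -4*(4 + P) = -16 - 4*P)
(O*(T(q(-5), j(0)) - 5))*7 = (3*((-16 - 8*(-5)) - 5)/2)*7 = (3*((-16 - 4*(-10)) - 5)/2)*7 = (3*((-16 + 40) - 5)/2)*7 = (3*(24 - 5)/2)*7 = ((3/2)*19)*7 = (57/2)*7 = 399/2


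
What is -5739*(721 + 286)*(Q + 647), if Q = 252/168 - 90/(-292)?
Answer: -273718970799/73 ≈ -3.7496e+9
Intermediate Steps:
Q = 132/73 (Q = 252*(1/168) - 90*(-1/292) = 3/2 + 45/146 = 132/73 ≈ 1.8082)
-5739*(721 + 286)*(Q + 647) = -5739*(721 + 286)*(132/73 + 647) = -5779173*47363/73 = -5739*47694541/73 = -273718970799/73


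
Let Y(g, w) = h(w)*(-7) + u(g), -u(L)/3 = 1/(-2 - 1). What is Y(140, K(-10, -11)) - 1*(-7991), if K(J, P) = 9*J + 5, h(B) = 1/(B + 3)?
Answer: 655351/82 ≈ 7992.1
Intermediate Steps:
h(B) = 1/(3 + B)
u(L) = 1 (u(L) = -3/(-2 - 1) = -3/(-3) = -3*(-⅓) = 1)
K(J, P) = 5 + 9*J
Y(g, w) = 1 - 7/(3 + w) (Y(g, w) = -7/(3 + w) + 1 = 1 - 7/(3 + w))
Y(140, K(-10, -11)) - 1*(-7991) = (-4 + (5 + 9*(-10)))/(3 + (5 + 9*(-10))) - 1*(-7991) = (-4 + (5 - 90))/(3 + (5 - 90)) + 7991 = (-4 - 85)/(3 - 85) + 7991 = -89/(-82) + 7991 = -1/82*(-89) + 7991 = 89/82 + 7991 = 655351/82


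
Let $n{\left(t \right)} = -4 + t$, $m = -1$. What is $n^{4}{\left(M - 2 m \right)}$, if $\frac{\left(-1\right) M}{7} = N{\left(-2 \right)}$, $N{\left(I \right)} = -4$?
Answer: $456976$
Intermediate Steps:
$M = 28$ ($M = \left(-7\right) \left(-4\right) = 28$)
$n^{4}{\left(M - 2 m \right)} = \left(-4 + \left(28 - -2\right)\right)^{4} = \left(-4 + \left(28 + 2\right)\right)^{4} = \left(-4 + 30\right)^{4} = 26^{4} = 456976$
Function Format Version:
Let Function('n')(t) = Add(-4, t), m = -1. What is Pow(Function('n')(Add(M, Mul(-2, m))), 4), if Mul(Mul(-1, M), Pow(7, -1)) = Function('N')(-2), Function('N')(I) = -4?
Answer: 456976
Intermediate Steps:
M = 28 (M = Mul(-7, -4) = 28)
Pow(Function('n')(Add(M, Mul(-2, m))), 4) = Pow(Add(-4, Add(28, Mul(-2, -1))), 4) = Pow(Add(-4, Add(28, 2)), 4) = Pow(Add(-4, 30), 4) = Pow(26, 4) = 456976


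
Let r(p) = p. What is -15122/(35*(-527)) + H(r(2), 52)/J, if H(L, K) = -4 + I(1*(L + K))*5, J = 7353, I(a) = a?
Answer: 6110444/7138215 ≈ 0.85602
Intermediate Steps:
H(L, K) = -4 + 5*K + 5*L (H(L, K) = -4 + (1*(L + K))*5 = -4 + (1*(K + L))*5 = -4 + (K + L)*5 = -4 + (5*K + 5*L) = -4 + 5*K + 5*L)
-15122/(35*(-527)) + H(r(2), 52)/J = -15122/(35*(-527)) + (-4 + 5*52 + 5*2)/7353 = -15122/(-18445) + (-4 + 260 + 10)*(1/7353) = -15122*(-1/18445) + 266*(1/7353) = 15122/18445 + 14/387 = 6110444/7138215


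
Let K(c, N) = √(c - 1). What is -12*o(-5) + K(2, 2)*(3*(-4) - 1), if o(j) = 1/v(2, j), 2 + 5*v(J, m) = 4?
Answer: -43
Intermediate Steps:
v(J, m) = ⅖ (v(J, m) = -⅖ + (⅕)*4 = -⅖ + ⅘ = ⅖)
K(c, N) = √(-1 + c)
o(j) = 5/2 (o(j) = 1/(⅖) = 5/2)
-12*o(-5) + K(2, 2)*(3*(-4) - 1) = -12*5/2 + √(-1 + 2)*(3*(-4) - 1) = -30 + √1*(-12 - 1) = -30 + 1*(-13) = -30 - 13 = -43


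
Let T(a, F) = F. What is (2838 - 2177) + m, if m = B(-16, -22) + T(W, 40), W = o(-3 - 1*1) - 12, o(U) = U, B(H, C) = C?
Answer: 679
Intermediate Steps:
W = -16 (W = (-3 - 1*1) - 12 = (-3 - 1) - 12 = -4 - 12 = -16)
m = 18 (m = -22 + 40 = 18)
(2838 - 2177) + m = (2838 - 2177) + 18 = 661 + 18 = 679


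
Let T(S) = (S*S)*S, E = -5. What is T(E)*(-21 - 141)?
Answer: 20250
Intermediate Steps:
T(S) = S**3 (T(S) = S**2*S = S**3)
T(E)*(-21 - 141) = (-5)**3*(-21 - 141) = -125*(-162) = 20250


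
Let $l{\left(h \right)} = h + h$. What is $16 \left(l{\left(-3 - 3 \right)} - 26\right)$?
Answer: $-608$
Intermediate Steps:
$l{\left(h \right)} = 2 h$
$16 \left(l{\left(-3 - 3 \right)} - 26\right) = 16 \left(2 \left(-3 - 3\right) - 26\right) = 16 \left(2 \left(-6\right) - 26\right) = 16 \left(-12 - 26\right) = 16 \left(-38\right) = -608$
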